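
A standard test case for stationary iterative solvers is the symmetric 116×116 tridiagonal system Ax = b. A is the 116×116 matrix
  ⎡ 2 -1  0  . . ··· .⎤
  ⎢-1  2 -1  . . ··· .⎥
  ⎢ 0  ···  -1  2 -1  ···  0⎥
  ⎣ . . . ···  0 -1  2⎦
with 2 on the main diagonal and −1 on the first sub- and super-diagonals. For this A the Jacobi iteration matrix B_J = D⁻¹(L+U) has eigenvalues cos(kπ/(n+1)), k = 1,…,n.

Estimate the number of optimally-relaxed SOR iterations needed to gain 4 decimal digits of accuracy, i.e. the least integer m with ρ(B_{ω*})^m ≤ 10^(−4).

n=116: λ(B_J) = 1 − λ(A)/2 = cos(kπ/117); k=1 gives ρ_J = 0.9996395.
1 − cos²(π/117) = sin²(π/117) ⇒ √(1−ρ_J²) = sin(π/117) = 0.0268480.
Then 2/(1+√(1−ρ_J²)) = 2/(1+0.0268480); ω* = 2/1.0268480 = 1.9477079.
and ρ(B_{ω*}) = 1.9477079 − 1 = 0.9477079.
4·ln10 = 9.21034; −ln(0.9477079) = 0.0537089; m = ⌈9.21034/0.0537089⌉ = ⌈171.486⌉ = 172.

m = 172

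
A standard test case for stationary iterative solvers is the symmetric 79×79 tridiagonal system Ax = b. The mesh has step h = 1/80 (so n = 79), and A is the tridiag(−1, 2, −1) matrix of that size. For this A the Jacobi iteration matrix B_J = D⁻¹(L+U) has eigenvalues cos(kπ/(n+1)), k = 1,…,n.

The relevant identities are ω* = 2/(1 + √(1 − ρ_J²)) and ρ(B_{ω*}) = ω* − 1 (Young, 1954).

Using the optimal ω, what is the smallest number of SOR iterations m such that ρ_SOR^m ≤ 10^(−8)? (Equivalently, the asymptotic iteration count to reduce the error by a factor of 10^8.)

n=79: λ(B_J) = 1 − λ(A)/2 = cos(kπ/80); k=1 gives ρ_J = 0.9992290.
root = sin(π/80) = 0.0392598  (since 1−cos² = sin²).
ω* = 2/(1+0.0392598) = 1.9244466
Hence ρ(B_{ω*}) = 1.9244466 − 1 = 0.9244466.
For 8 digits: m = 8·ln10 / (−ln 0.9244466) = 18.4207/0.07856 = 234.479; round up → m = 235.

m = 235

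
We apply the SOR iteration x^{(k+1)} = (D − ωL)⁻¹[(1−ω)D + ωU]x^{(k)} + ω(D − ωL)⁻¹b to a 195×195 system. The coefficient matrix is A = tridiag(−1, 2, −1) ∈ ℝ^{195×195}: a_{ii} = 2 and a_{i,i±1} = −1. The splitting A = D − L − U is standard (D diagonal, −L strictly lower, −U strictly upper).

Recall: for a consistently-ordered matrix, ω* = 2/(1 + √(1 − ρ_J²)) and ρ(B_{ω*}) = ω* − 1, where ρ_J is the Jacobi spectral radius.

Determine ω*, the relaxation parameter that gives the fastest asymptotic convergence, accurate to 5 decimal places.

spectrum of D⁻¹(L+U) = {cos(kπ/196) : 1≤k≤195}; ρ_J = cos(π/196) = 0.99987.
√(1−ρ_J²) = |sin(π/196)| = 0.016028
Young: ω* = 2/(1+√(1−ρ_J²)) = 2/(1+0.016028) = 2/1.016028 = 1.96845.
Hence ρ(B_{ω*}) = 1.96845 − 1 = 0.96845.

ω* = 1.96845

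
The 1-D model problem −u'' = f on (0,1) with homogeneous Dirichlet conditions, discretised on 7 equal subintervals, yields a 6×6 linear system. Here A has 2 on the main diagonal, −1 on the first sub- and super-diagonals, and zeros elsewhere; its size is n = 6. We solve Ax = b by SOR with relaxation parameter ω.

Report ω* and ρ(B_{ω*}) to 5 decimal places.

spectrum of D⁻¹(L+U) = {cos(kπ/7) : 1≤k≤6}; ρ_J = cos(π/7) = 0.90097.
root = sin(π/7) = 0.433884  (since 1−cos² = sin²).
Young: ω* = 2/(1+√(1−ρ_J²)) = 2/(1+0.433884) = 2/1.433884 = 1.39481.
ρ(B_{ω*}) = ω*−1 = 0.39481

ω* = 1.39481, ρ_SOR = 0.39481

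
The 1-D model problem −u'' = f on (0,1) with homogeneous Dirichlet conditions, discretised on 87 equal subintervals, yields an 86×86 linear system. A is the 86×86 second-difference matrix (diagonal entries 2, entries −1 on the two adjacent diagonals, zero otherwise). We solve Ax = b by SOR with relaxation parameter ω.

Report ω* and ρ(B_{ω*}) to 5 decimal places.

ω* = 1.93031, ρ_SOR = 0.93031

n=86: λ(B_J) = 1 − λ(A)/2 = cos(kπ/87); k=1 gives ρ_J = 0.99935.
root = sin(π/87) = 0.036102  (since 1−cos² = sin²).
ω* = 2/(1+0.036102) = 1.93031
[ρ_SOR] ω* − 1 = 0.93031.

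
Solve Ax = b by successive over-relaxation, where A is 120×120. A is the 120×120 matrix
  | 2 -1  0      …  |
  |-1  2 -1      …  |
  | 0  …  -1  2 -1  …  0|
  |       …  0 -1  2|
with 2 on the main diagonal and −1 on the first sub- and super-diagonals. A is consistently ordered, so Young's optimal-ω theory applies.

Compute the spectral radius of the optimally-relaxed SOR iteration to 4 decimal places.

ρ_SOR = 0.9494

[ρ_J] n=120: ρ(B_J) = cos(π/(n+1)) = cos(π/121) = 0.9997.
√(1−ρ_J²) simplifies to sin(π/121) = 0.02596.
ω* = 2/(1+0.02596) = 1.9494
[ρ_SOR] ω* − 1 = 0.9494.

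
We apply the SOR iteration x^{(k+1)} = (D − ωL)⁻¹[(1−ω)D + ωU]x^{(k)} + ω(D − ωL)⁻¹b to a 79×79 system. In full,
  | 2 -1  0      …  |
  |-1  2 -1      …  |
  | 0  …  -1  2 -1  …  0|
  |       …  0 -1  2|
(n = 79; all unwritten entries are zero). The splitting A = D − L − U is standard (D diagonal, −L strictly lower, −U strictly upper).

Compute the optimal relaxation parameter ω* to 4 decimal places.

ρ_J = max_k |cos(kπ/80)| = cos(π/80) = 0.9992
√(1−ρ_J²) simplifies to sin(π/80) = 0.03926.
[ω*] 2 ÷ (1 + 0.03926) = 2 ÷ 1.03926 = 1.9244.
[ρ_SOR] ω* − 1 = 0.9244.

ω* = 1.9244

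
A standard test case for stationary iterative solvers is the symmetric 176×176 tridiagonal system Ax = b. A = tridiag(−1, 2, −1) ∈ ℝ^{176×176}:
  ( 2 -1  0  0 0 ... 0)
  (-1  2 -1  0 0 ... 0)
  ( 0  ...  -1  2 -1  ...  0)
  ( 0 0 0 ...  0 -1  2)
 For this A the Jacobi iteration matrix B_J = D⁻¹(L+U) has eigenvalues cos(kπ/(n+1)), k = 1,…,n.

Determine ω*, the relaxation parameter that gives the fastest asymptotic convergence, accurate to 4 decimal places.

spectrum of D⁻¹(L+U) = {cos(kπ/177) : 1≤k≤176}; ρ_J = cos(π/177) = 0.9998.
root = sin(π/177) = 0.01775  (since 1−cos² = sin²).
Young: ω* = 2/(1+√(1−ρ_J²)) = 2/(1+0.01775) = 2/1.01775 = 1.9651.
Hence ρ(B_{ω*}) = 1.9651 − 1 = 0.9651.

ω* = 1.9651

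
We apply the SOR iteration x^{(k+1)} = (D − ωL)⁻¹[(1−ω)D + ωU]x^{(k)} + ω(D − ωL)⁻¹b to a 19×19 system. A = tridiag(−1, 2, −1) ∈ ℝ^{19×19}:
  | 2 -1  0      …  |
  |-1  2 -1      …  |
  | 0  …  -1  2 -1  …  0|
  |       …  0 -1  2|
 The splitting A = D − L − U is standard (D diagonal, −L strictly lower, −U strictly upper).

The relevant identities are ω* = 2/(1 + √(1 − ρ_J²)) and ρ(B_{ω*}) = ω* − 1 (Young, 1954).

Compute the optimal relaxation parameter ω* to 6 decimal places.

ω* = 1.729454

n=19: λ(B_J) = 1 − λ(A)/2 = cos(kπ/20); k=1 gives ρ_J = 0.987688.
√(1−ρ_J²) = |sin(π/20)| = 0.1564345
ω* = 2/(1 + 0.1564345) = 2/1.1564345 = 1.729454.
ρ(B_{ω*}) = ω*−1 = 0.729454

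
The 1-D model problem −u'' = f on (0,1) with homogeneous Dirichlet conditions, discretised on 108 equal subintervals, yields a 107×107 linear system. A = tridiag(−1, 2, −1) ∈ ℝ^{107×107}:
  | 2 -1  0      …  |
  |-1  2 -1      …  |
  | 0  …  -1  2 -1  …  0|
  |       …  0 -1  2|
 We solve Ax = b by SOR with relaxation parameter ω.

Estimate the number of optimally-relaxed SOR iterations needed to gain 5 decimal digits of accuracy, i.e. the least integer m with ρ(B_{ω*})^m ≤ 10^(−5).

m = 198

[ρ_J] n=107: ρ(B_J) = cos(π/(n+1)) = cos(π/108) = 0.9995770.
√(1 − cos²(π/108)) = sin(π/108) ≈ 0.0290847.
ω* = 2/(1+0.0290847) = 1.9434746
ρ(B_{ω*}) = ω*−1 = 0.9434746
Need (0.9434746)^m ≤ 10^(−5): m ≥ 5·ln10/|ln 0.9434746| = 11.5129/0.0581858 = 197.864 ⇒ m = 198.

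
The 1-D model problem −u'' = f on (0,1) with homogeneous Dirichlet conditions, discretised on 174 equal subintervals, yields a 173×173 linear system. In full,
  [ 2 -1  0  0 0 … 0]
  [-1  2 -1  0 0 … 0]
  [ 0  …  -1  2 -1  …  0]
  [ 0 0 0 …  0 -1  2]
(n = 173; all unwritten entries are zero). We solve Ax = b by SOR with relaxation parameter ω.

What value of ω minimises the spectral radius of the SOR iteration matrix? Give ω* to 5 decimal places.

B_J for the 173×173 system has eigenvalues cos(kπ/174); ρ_J = cos(π/174) = 0.99984.
√(1−ρ_J²) simplifies to sin(π/174) = 0.018054.
Then 2/(1+√(1−ρ_J²)) = 2/(1+0.018054); ω* = 2/1.018054 = 1.96453.
ρ_SOR = ω* − 1 ≈ 0.96453.

ω* = 1.96453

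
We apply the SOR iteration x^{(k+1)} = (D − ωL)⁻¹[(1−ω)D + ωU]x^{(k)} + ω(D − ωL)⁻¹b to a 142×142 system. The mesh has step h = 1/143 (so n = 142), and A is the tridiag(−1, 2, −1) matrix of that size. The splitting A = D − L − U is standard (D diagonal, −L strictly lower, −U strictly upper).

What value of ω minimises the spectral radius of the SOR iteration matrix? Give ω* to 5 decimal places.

[ρ_J] n=142: ρ(B_J) = cos(π/(n+1)) = cos(π/143) = 0.99976.
root = sin(π/143) = 0.021967  (since 1−cos² = sin²).
[ω*] 2 ÷ (1 + 0.021967) = 2 ÷ 1.021967 = 1.95701.
At ω = 1.95701 every |λ(B_ω)| = ω−1, so ρ_SOR = 0.95701.

ω* = 1.95701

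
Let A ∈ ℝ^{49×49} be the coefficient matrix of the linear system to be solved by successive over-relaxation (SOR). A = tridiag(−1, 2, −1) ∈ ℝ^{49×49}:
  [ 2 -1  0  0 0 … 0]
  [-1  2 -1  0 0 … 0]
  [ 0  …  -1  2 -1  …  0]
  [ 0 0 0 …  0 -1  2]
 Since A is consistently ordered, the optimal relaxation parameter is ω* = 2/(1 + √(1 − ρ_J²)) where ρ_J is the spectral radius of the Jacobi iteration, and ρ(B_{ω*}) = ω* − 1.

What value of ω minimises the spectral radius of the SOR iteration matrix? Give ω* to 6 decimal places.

n=49: λ(B_J) = 1 − λ(A)/2 = cos(kπ/50); k=1 gives ρ_J = 0.998027.
1 − cos²(π/50) = sin²(π/50) ⇒ √(1−ρ_J²) = sin(π/50) = 0.0627905.
Young: ω* = 2/(1+√(1−ρ_J²)) = 2/(1+0.0627905) = 2/1.0627905 = 1.881838.
Hence ρ(B_{ω*}) = 1.881838 − 1 = 0.881838.

ω* = 1.881838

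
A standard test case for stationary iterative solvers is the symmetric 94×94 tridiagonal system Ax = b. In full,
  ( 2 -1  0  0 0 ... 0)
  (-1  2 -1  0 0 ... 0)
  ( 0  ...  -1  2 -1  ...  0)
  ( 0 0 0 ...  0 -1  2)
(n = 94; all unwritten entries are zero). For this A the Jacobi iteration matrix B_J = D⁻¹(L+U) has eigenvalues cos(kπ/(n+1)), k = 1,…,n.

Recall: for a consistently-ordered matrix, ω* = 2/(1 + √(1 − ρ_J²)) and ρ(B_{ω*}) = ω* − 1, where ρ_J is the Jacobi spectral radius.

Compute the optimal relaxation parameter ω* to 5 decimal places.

ω* = 1.93599

spectrum of D⁻¹(L+U) = {cos(kπ/95) : 1≤k≤94}; ρ_J = cos(π/95) = 0.99945.
√(1−ρ_J²) simplifies to sin(π/95) = 0.033063.
ω* = 2 / (1 + 0.033063) = 2 / 1.033063 ≈ 1.93599.
At ω = 1.93599 every |λ(B_ω)| = ω−1, so ρ_SOR = 0.93599.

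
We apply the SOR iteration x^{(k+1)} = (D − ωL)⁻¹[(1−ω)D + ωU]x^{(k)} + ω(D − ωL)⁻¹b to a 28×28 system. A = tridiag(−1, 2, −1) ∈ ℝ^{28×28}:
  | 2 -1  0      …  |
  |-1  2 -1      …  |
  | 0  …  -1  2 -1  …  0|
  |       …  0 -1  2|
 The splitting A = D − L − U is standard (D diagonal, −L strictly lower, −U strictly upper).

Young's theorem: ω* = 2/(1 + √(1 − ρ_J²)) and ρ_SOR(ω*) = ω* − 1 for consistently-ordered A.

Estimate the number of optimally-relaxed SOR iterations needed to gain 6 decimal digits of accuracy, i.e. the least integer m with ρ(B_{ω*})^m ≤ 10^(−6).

With n=28, ρ(Jacobi) = cos(π/29) = 0.9941380.
root = sin(π/29) = 0.1081190  (since 1−cos² = sin²).
Then 2/(1+√(1−ρ_J²)) = 2/(1+0.1081190); ω* = 2/1.1081190 = 1.8048603.
At ω = 1.8048603 every |λ(B_ω)| = ω−1, so ρ_SOR = 0.8048603.
ρ_SOR^m ≤ 10^(−6) ⇔ m ≥ 6·ln10/(−ln 0.8048603) = 13.8155/0.217087 = 63.640; m = ⌈63.640⌉ = 64.

m = 64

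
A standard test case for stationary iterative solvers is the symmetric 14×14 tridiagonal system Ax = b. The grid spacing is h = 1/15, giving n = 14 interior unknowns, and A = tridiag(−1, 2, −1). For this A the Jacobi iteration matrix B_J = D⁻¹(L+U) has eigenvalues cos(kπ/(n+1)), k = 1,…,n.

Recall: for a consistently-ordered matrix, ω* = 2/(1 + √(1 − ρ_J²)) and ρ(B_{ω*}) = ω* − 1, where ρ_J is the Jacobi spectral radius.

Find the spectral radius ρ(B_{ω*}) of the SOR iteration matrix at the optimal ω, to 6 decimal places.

ρ_SOR = 0.655750

With n=14, ρ(Jacobi) = cos(π/15) = 0.978148.
√(1 − cos²(π/15)) = sin(π/15) ≈ 0.2079117.
Then 2/(1+√(1−ρ_J²)) = 2/(1+0.2079117); ω* = 2/1.2079117 = 1.655750.
and ρ(B_{ω*}) = 1.655750 − 1 = 0.655750.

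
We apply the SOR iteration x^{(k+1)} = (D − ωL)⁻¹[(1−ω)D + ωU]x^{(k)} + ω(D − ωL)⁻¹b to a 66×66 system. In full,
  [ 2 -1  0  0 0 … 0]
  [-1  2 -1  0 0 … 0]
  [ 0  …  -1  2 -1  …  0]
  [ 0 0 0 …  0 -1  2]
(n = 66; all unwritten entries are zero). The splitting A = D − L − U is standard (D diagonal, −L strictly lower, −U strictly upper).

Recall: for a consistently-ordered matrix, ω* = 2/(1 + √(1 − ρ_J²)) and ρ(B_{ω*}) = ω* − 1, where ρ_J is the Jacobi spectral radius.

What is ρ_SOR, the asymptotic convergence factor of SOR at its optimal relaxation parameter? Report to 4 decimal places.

½·tridiag(1,0,1) at n=66: λ_k = cos(kπ/67); max |λ| at k=1 ⇒ ρ_J = cos(π/67) ≈ 0.9989.
√(1−ρ_J²) = |sin(π/67)| = 0.04687
Then 2/(1+√(1−ρ_J²)) = 2/(1+0.04687); ω* = 2/1.04687 = 1.9105.
ρ(B_{ω*}) = ω*−1 = 0.9105

ρ_SOR = 0.9105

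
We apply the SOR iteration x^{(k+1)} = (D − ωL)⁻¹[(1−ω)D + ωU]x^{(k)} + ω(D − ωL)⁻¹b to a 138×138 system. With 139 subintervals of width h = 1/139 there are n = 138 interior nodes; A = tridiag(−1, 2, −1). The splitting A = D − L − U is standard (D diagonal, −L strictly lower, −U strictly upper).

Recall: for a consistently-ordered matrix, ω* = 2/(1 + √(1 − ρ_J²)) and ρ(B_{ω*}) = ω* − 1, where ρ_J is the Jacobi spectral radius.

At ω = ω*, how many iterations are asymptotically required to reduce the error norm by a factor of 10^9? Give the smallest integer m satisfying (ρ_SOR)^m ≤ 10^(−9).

½·tridiag(1,0,1) at n=138: λ_k = cos(kπ/139); max |λ| at k=1 ⇒ ρ_J = cos(π/139) ≈ 0.9997446.
√(1 − cos²(π/139)) = sin(π/139) ≈ 0.0225995.
ω* = 2 / (1 + 0.0225995) = 2 / 1.0225995 ≈ 1.9557999.
[ρ_SOR] ω* − 1 = 0.9557999.
ρ_SOR^m ≤ 10^(−9) ⇔ m ≥ 9·ln10/(−ln 0.9557999) = 20.7233/0.0452067 = 458.412; m = ⌈458.412⌉ = 459.

m = 459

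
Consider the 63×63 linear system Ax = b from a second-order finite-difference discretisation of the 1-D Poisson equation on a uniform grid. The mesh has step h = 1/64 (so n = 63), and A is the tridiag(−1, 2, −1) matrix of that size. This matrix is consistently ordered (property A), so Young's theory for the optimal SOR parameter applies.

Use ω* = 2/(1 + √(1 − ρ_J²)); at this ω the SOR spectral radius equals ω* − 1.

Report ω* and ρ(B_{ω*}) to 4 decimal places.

B_J for the 63×63 system has eigenvalues cos(kπ/64); ρ_J = cos(π/64) = 0.9988.
root = sin(π/64) = 0.04907  (since 1−cos² = sin²).
ω* = 2 / (1 + 0.04907) = 2 / 1.04907 ≈ 1.9065.
ρ_SOR = ω* − 1 ≈ 0.9065.

ω* = 1.9065, ρ_SOR = 0.9065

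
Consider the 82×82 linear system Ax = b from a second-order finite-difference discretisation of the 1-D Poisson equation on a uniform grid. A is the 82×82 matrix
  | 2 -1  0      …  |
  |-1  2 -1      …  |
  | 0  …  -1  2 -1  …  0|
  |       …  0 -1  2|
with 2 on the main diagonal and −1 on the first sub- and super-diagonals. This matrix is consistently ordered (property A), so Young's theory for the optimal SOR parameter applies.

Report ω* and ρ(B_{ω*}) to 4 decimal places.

With n=82, ρ(Jacobi) = cos(π/83) = 0.9993.
root = sin(π/83) = 0.03784  (since 1−cos² = sin²).
ω* = 2/(1+0.03784) = 1.9271
[ρ_SOR] ω* − 1 = 0.9271.

ω* = 1.9271, ρ_SOR = 0.9271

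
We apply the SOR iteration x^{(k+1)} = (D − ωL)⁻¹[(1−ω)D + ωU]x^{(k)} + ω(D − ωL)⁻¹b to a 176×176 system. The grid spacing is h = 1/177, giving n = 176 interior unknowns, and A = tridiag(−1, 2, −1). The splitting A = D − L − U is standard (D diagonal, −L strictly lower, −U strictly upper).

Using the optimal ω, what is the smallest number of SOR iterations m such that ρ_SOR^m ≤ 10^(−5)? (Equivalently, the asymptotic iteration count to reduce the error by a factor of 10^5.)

spectrum of D⁻¹(L+U) = {cos(kπ/177) : 1≤k≤176}; ρ_J = cos(π/177) = 0.9998425.
√(1−ρ_J²) simplifies to sin(π/177) = 0.0177482.
ω* = 2/(1 + 0.0177482) = 2/1.0177482 = 1.9651226.
ρ_SOR = ω* − 1 ≈ 0.9651226.
ρ_SOR^m ≤ 10^(−5) ⇔ m ≥ 5·ln10/(−ln 0.9651226) = 11.5129/0.0355001 = 324.306; m = ⌈324.306⌉ = 325.

m = 325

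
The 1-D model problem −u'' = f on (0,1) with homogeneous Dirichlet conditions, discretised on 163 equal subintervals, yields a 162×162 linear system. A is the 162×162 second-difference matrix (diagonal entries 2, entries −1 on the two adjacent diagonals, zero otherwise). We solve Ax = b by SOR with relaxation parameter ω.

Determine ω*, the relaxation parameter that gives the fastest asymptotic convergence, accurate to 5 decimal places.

ω* = 1.96218

spectrum of D⁻¹(L+U) = {cos(kπ/163) : 1≤k≤162}; ρ_J = cos(π/163) = 0.99981.
√(1−ρ_J²) = |sin(π/163)| = 0.019272
Young: ω* = 2/(1+√(1−ρ_J²)) = 2/(1+0.019272) = 2/1.019272 = 1.96218.
At ω = 1.96218 every |λ(B_ω)| = ω−1, so ρ_SOR = 0.96218.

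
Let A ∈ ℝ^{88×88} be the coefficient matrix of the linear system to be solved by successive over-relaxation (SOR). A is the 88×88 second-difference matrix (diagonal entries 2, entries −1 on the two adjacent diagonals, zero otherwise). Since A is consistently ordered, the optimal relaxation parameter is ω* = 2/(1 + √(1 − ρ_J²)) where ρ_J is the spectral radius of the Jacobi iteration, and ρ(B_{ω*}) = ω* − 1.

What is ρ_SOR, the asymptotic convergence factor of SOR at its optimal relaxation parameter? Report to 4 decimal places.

[ρ_J] n=88: ρ(B_J) = cos(π/(n+1)) = cos(π/89) = 0.9994.
root = sin(π/89) = 0.03529  (since 1−cos² = sin²).
ω* = 2 / (1 + 0.03529) = 2 / 1.03529 ≈ 1.9318.
[ρ_SOR] ω* − 1 = 0.9318.

ρ_SOR = 0.9318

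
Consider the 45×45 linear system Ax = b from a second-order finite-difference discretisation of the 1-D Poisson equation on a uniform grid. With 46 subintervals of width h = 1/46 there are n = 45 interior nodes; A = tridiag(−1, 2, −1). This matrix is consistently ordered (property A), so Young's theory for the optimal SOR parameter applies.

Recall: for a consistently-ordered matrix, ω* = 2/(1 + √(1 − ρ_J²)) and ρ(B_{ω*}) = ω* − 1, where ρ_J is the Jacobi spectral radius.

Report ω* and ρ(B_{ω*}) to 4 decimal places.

n=45: λ(B_J) = 1 − λ(A)/2 = cos(kπ/46); k=1 gives ρ_J = 0.9977.
√(1−ρ_J²) = |sin(π/46)| = 0.06824
So ω* = 2/1.06824 = 1.8722 (Young).
At ω = 1.8722 every |λ(B_ω)| = ω−1, so ρ_SOR = 0.8722.

ω* = 1.8722, ρ_SOR = 0.8722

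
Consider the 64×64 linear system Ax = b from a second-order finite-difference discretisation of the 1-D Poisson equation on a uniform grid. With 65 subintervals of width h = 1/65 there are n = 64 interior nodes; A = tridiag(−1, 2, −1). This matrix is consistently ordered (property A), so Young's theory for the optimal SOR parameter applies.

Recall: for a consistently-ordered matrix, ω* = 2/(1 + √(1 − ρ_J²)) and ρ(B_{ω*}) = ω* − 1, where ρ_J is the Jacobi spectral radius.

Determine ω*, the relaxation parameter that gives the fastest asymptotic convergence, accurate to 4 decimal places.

ω* = 1.9078

spectrum of D⁻¹(L+U) = {cos(kπ/65) : 1≤k≤64}; ρ_J = cos(π/65) = 0.9988.
√(1 − cos²(π/65)) = sin(π/65) ≈ 0.04831.
So ω* = 2/1.04831 = 1.9078 (Young).
ρ(B_{ω*}) = ω*−1 = 0.9078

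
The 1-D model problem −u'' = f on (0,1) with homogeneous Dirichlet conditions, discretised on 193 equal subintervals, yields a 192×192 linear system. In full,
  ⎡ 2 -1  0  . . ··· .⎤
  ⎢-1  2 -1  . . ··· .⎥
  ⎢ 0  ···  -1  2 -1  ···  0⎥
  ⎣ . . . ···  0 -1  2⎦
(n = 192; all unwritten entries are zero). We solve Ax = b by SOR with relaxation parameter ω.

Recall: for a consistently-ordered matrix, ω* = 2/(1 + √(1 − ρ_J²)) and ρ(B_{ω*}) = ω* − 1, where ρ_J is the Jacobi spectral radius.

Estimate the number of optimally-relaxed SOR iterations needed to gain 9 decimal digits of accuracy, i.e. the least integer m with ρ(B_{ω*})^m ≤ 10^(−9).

spectrum of D⁻¹(L+U) = {cos(kπ/193) : 1≤k≤192}; ρ_J = cos(π/193) = 0.9998675.
√(1−ρ_J²) simplifies to sin(π/193) = 0.0162770.
ω* = 2 / (1 + 0.0162770) = 2 / 1.0162770 ≈ 1.9679674.
ρ(B_{ω*}) = ω*−1 = 0.9679674
(0.9679674)^m ≤ 10^{−9}  ⇒  m·ln(0.9679674) ≤ −9·ln10  ⇒  m ≥ 636.526  ⇒  m = 637

m = 637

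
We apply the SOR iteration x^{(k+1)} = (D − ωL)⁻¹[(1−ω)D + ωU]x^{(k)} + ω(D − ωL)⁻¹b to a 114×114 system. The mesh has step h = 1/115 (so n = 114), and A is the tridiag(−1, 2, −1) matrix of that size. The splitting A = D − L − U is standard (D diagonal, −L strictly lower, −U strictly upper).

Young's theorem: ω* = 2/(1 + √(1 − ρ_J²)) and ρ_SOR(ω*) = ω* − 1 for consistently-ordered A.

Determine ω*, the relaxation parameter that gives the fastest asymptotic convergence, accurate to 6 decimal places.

With n=114, ρ(Jacobi) = cos(π/115) = 0.999627.
√(1−ρ_J²) simplifies to sin(π/115) = 0.0273148.
ω* = 2/(1+0.0273148) = 1.946823
ρ_SOR = ω* − 1 = 1.946823 − 1 = 0.946823.

ω* = 1.946823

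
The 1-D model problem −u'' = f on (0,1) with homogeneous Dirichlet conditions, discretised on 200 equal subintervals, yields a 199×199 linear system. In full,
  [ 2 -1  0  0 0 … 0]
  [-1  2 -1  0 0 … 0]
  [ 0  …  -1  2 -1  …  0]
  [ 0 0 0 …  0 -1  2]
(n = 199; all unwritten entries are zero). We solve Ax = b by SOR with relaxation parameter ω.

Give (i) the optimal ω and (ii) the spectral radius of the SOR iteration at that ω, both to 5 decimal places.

ω* = 1.96907, ρ_SOR = 0.96907

[ρ_J] n=199: ρ(B_J) = cos(π/(n+1)) = cos(π/200) = 0.99988.
√(1−ρ_J²) simplifies to sin(π/200) = 0.015707.
ω* = 2/(1 + 0.015707) = 2/1.015707 = 1.96907.
At ω = 1.96907 every |λ(B_ω)| = ω−1, so ρ_SOR = 0.96907.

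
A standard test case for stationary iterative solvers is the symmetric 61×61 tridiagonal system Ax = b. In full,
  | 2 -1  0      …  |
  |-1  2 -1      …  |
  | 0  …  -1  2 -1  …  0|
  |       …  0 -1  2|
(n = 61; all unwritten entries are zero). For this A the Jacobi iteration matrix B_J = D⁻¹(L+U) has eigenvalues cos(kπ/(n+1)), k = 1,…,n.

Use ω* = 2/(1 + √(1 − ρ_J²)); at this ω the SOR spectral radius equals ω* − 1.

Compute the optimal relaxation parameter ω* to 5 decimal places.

ω* = 1.90359

With n=61, ρ(Jacobi) = cos(π/62) = 0.99872.
√(1−ρ_J²) simplifies to sin(π/62) = 0.050649.
ω* = 2/(1+0.050649) = 1.90359
and ρ(B_{ω*}) = 1.90359 − 1 = 0.90359.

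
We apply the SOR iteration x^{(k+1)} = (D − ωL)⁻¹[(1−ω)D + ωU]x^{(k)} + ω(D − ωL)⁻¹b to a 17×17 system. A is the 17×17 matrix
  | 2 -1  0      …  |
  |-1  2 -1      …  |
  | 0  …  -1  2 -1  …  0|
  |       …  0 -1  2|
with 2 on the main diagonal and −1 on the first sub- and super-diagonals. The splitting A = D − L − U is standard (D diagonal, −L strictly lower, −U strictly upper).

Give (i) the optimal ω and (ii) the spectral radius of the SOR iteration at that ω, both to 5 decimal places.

With n=17, ρ(Jacobi) = cos(π/18) = 0.98481.
√(1 − cos²(π/18)) = sin(π/18) ≈ 0.173648.
ω* = 2 / (1 + 0.173648) = 2 / 1.173648 ≈ 1.70409.
At ω = 1.70409 every |λ(B_ω)| = ω−1, so ρ_SOR = 0.70409.

ω* = 1.70409, ρ_SOR = 0.70409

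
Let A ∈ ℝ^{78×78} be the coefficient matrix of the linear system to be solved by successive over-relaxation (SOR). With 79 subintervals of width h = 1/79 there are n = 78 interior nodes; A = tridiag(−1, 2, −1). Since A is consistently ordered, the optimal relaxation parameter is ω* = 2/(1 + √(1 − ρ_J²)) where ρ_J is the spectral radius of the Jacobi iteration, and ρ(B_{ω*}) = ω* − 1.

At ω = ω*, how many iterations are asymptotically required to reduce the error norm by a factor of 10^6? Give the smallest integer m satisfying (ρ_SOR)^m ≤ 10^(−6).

[ρ_J] n=78: ρ(B_J) = cos(π/(n+1)) = cos(π/79) = 0.9992094.
√(1−ρ_J²) = |sin(π/79)| = 0.0397565
Young: ω* = 2/(1+√(1−ρ_J²)) = 2/(1+0.0397565) = 2/1.0397565 = 1.9235273.
ρ_SOR = ω* − 1 ≈ 0.9235273.
(0.9235273)^m ≤ 10^{−6}  ⇒  m·ln(0.9235273) ≤ −6·ln10  ⇒  m ≥ 173.660  ⇒  m = 174

m = 174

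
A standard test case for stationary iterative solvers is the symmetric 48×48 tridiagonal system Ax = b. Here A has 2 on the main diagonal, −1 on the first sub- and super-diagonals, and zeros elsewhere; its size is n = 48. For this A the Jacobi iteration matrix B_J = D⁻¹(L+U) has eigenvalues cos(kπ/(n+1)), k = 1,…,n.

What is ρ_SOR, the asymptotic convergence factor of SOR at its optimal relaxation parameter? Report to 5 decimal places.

B_J for the 48×48 system has eigenvalues cos(kπ/49); ρ_J = cos(π/49) = 0.99795.
√(1−ρ_J²) = |sin(π/49)| = 0.064070
So ω* = 2/1.064070 = 1.87958 (Young).
ρ_SOR = ω* − 1 ≈ 0.87958.

ρ_SOR = 0.87958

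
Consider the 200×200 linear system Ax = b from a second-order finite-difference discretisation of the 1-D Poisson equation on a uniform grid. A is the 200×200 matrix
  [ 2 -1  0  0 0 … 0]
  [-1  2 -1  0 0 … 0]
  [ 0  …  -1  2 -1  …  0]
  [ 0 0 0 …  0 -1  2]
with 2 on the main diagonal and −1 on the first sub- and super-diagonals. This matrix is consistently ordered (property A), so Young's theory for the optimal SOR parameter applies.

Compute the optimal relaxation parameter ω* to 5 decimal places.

ω* = 1.96922

ρ_J = max_k |cos(kπ/201)| = cos(π/201) = 0.99988
1 − cos²(π/201) = sin²(π/201) ⇒ √(1−ρ_J²) = sin(π/201) = 0.015629.
ω* = 2/(1 + 0.015629) = 2/1.015629 = 1.96922.
[ρ_SOR] ω* − 1 = 0.96922.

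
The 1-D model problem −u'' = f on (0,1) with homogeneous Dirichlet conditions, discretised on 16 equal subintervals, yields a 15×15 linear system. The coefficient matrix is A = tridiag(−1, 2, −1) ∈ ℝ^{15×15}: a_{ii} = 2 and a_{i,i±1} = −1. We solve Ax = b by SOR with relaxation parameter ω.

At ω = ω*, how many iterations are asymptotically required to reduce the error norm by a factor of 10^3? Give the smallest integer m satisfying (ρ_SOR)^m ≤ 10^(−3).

B_J for the 15×15 system has eigenvalues cos(kπ/16); ρ_J = cos(π/16) = 0.9807853.
√(1−ρ_J²) simplifies to sin(π/16) = 0.1950903.
[ω*] 2 ÷ (1 + 0.1950903) = 2 ÷ 1.1950903 = 1.6735137.
At ω = 1.6735137 every |λ(B_ω)| = ω−1, so ρ_SOR = 0.6735137.
ρ_SOR^m ≤ 10^(−3) ⇔ m ≥ 3·ln10/(−ln 0.6735137) = 6.90776/0.395247 = 17.477; m = ⌈17.477⌉ = 18.

m = 18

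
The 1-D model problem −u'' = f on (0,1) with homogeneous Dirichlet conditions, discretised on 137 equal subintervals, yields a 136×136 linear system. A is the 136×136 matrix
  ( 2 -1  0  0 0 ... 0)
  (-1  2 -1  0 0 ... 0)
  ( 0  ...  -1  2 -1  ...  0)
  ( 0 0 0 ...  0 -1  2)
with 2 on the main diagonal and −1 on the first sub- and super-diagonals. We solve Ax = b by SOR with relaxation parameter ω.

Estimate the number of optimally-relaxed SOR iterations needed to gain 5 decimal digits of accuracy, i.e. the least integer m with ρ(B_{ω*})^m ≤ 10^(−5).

m = 252

ρ_J = max_k |cos(kπ/137)| = cos(π/137) = 0.9997371
1 − cos²(π/137) = sin²(π/137) ⇒ √(1−ρ_J²) = sin(π/137) = 0.0229293.
ω* = 2/(1 + 0.0229293) = 2/1.0229293 = 1.9551693.
ρ_SOR = ω* − 1 ≈ 0.9551693.
5·ln10 = 11.5129; −ln(0.9551693) = 0.0458667; m = ⌈11.5129/0.0458667⌉ = ⌈251.008⌉ = 252.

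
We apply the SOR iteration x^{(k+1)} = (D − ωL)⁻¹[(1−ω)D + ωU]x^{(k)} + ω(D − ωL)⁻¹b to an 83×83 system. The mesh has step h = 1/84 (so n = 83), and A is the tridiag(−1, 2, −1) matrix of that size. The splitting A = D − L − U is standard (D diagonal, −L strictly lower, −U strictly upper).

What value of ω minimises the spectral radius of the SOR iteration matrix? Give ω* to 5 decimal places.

n=83: λ(B_J) = 1 − λ(A)/2 = cos(kπ/84); k=1 gives ρ_J = 0.99930.
root = sin(π/84) = 0.037391  (since 1−cos² = sin²).
Young: ω* = 2/(1+√(1−ρ_J²)) = 2/(1+0.037391) = 2/1.037391 = 1.92791.
Hence ρ(B_{ω*}) = 1.92791 − 1 = 0.92791.

ω* = 1.92791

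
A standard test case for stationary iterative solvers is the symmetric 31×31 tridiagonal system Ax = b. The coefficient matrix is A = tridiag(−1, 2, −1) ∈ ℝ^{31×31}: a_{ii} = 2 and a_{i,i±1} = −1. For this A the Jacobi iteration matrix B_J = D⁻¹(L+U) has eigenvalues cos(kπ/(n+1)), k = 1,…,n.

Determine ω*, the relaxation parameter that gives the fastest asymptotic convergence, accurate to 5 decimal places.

ω* = 1.82147

n=31: λ(B_J) = 1 − λ(A)/2 = cos(kπ/32); k=1 gives ρ_J = 0.99518.
root = sin(π/32) = 0.098017  (since 1−cos² = sin²).
ω* = 2/(1+0.098017) = 1.82147
[ρ_SOR] ω* − 1 = 0.82147.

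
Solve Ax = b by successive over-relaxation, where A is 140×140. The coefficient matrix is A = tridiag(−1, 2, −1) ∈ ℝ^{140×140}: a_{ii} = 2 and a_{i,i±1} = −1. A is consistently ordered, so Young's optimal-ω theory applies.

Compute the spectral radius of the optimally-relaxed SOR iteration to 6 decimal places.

ρ_SOR = 0.956413

n=140: λ(B_J) = 1 − λ(A)/2 = cos(kπ/141); k=1 gives ρ_J = 0.999752.
root = sin(π/141) = 0.0222790  (since 1−cos² = sin²).
Then 2/(1+√(1−ρ_J²)) = 2/(1+0.0222790); ω* = 2/1.0222790 = 1.956413.
ρ_SOR = ω* − 1 ≈ 0.956413.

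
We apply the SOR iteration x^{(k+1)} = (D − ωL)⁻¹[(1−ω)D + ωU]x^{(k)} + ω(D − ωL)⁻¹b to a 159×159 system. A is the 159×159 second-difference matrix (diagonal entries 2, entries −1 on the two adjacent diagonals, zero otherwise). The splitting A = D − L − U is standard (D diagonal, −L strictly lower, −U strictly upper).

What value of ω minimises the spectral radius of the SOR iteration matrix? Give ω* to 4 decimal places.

[ρ_J] n=159: ρ(B_J) = cos(π/(n+1)) = cos(π/160) = 0.9998.
√(1−ρ_J²) simplifies to sin(π/160) = 0.01963.
ω* = 2/(1 + 0.01963) = 2/1.01963 = 1.9615.
Hence ρ(B_{ω*}) = 1.9615 − 1 = 0.9615.

ω* = 1.9615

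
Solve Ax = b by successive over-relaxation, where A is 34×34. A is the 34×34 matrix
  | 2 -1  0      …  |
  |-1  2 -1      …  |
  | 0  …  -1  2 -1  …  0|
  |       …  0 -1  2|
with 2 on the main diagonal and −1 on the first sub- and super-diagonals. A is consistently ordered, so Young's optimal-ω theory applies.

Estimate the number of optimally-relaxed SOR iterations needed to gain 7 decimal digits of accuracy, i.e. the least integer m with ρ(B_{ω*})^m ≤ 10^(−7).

½·tridiag(1,0,1) at n=34: λ_k = cos(kπ/35); max |λ| at k=1 ⇒ ρ_J = cos(π/35) ≈ 0.9959743.
√(1 − cos²(π/35)) = sin(π/35) ≈ 0.0896393.
ω* = 2 / (1 + 0.0896393) = 2 / 1.0896393 ≈ 1.8354698.
ρ_SOR = ω* − 1 ≈ 0.8354698.
ρ_SOR^m ≤ 10^(−7) ⇔ m ≥ 7·ln10/(−ln 0.8354698) = 16.1181/0.179761 = 89.664; m = ⌈89.664⌉ = 90.

m = 90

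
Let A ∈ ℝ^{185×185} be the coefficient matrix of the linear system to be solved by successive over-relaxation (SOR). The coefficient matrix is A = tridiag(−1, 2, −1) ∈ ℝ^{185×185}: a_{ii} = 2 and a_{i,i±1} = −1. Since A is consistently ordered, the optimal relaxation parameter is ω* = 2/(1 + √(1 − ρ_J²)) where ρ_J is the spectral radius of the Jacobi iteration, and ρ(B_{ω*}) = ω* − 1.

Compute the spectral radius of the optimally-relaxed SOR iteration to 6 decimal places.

B_J for the 185×185 system has eigenvalues cos(kπ/186); ρ_J = cos(π/186) = 0.999857.
√(1−ρ_J²) = |sin(π/186)| = 0.0168895
ω* = 2/(1 + 0.0168895) = 2/1.0168895 = 1.966782.
ρ(B_{ω*}) = ω*−1 = 0.966782

ρ_SOR = 0.966782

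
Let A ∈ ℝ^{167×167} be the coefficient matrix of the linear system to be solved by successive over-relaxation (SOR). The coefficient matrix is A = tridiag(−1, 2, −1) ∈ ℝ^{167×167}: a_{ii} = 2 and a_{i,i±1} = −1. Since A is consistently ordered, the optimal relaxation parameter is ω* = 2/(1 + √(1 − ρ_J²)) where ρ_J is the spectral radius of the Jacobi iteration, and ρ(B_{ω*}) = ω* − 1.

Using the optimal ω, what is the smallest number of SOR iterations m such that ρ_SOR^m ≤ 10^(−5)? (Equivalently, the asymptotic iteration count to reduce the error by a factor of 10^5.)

spectrum of D⁻¹(L+U) = {cos(kπ/168) : 1≤k≤167}; ρ_J = cos(π/168) = 0.9998252.
√(1 − cos²(π/168)) = sin(π/168) ≈ 0.0186989.
So ω* = 2/1.0186989 = 1.9632887 (Young).
and ρ(B_{ω*}) = 1.9632887 − 1 = 0.9632887.
m ≥ 5·ln10 / (−ln 0.9632887) = 307.814; smallest integer m = 308.

m = 308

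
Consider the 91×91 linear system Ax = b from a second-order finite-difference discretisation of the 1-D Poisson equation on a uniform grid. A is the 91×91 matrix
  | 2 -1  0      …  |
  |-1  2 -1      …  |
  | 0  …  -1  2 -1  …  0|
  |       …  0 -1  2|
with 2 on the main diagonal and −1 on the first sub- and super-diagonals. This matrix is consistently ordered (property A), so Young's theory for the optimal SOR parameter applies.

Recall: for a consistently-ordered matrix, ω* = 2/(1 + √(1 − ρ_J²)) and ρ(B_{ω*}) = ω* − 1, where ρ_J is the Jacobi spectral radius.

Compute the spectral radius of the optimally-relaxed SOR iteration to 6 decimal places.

ρ_SOR = 0.933972

½·tridiag(1,0,1) at n=91: λ_k = cos(kπ/92); max |λ| at k=1 ⇒ ρ_J = cos(π/92) ≈ 0.999417.
√(1 − cos²(π/92)) = sin(π/92) ≈ 0.0341411.
[ω*] 2 ÷ (1 + 0.0341411) = 2 ÷ 1.0341411 = 1.933972.
At ω = 1.933972 every |λ(B_ω)| = ω−1, so ρ_SOR = 0.933972.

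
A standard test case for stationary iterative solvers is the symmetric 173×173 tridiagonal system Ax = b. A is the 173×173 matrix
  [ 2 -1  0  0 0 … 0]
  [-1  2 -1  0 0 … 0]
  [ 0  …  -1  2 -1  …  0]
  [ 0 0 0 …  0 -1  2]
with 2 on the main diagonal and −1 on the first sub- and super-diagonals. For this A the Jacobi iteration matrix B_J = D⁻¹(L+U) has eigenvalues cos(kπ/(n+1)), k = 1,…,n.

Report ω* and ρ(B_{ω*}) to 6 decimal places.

ρ_J = max_k |cos(kπ/174)| = cos(π/174) = 0.999837
1 − cos²(π/174) = sin²(π/174) ⇒ √(1−ρ_J²) = sin(π/174) = 0.0180541.
ω* = 2 / (1 + 0.0180541) = 2 / 1.0180541 ≈ 1.964532.
ρ_SOR = ω* − 1 ≈ 0.964532.

ω* = 1.964532, ρ_SOR = 0.964532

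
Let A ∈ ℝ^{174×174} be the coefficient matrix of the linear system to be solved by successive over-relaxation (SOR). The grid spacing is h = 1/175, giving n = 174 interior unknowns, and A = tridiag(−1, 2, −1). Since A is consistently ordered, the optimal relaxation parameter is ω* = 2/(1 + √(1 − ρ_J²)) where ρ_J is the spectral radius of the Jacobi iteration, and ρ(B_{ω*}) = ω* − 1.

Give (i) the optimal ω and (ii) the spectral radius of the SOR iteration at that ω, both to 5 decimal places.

ω* = 1.96473, ρ_SOR = 0.96473

B_J for the 174×174 system has eigenvalues cos(kπ/175); ρ_J = cos(π/175) = 0.99984.
1 − cos²(π/175) = sin²(π/175) ⇒ √(1−ρ_J²) = sin(π/175) = 0.017951.
[ω*] 2 ÷ (1 + 0.017951) = 2 ÷ 1.017951 = 1.96473.
and ρ(B_{ω*}) = 1.96473 − 1 = 0.96473.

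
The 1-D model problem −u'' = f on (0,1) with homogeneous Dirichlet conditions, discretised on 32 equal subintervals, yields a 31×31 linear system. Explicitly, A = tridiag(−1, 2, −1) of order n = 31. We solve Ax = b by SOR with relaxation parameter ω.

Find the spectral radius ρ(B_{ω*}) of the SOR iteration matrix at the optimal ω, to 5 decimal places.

n=31: λ(B_J) = 1 − λ(A)/2 = cos(kπ/32); k=1 gives ρ_J = 0.99518.
√(1 − cos²(π/32)) = sin(π/32) ≈ 0.098017.
ω* = 2/(1 + 0.098017) = 2/1.098017 = 1.82147.
[ρ_SOR] ω* − 1 = 0.82147.

ρ_SOR = 0.82147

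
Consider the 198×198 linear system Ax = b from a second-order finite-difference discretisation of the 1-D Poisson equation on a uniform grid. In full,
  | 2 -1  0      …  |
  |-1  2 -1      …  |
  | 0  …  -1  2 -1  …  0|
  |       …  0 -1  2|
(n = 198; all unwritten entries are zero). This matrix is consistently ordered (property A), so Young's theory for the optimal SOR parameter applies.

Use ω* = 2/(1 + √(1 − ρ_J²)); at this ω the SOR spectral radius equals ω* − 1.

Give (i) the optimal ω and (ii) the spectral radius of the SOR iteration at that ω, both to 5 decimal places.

ω* = 1.96892, ρ_SOR = 0.96892

spectrum of D⁻¹(L+U) = {cos(kπ/199) : 1≤k≤198}; ρ_J = cos(π/199) = 0.99988.
√(1−ρ_J²) simplifies to sin(π/199) = 0.015786.
ω* = 2/(1+0.015786) = 1.96892
At ω = 1.96892 every |λ(B_ω)| = ω−1, so ρ_SOR = 0.96892.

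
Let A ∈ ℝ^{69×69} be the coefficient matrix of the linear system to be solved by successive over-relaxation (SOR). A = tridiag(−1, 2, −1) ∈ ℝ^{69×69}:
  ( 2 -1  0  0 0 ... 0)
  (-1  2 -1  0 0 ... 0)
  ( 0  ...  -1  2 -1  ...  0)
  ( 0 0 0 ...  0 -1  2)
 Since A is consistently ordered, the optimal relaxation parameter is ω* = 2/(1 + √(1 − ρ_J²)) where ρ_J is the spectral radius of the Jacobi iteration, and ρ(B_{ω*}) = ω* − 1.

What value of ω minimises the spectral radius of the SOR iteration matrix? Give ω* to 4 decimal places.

ω* = 1.9141

With n=69, ρ(Jacobi) = cos(π/70) = 0.9990.
root = sin(π/70) = 0.04486  (since 1−cos² = sin²).
ω* = 2 / (1 + 0.04486) = 2 / 1.04486 ≈ 1.9141.
and ρ(B_{ω*}) = 1.9141 − 1 = 0.9141.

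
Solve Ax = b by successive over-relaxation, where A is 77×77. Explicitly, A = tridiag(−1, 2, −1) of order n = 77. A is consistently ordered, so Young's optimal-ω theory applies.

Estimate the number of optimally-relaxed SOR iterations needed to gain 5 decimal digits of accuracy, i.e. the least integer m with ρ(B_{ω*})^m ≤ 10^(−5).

With n=77, ρ(Jacobi) = cos(π/78) = 0.9991890.
root = sin(π/78) = 0.0402659  (since 1−cos² = sin²).
ω* = 2/(1+0.0402659) = 1.9225854
At ω = 1.9225854 every |λ(B_ω)| = ω−1, so ρ_SOR = 0.9225854.
(0.9225854)^m ≤ 10^{−5}  ⇒  m·ln(0.9225854) ≤ −5·ln10  ⇒  m ≥ 142.884  ⇒  m = 143

m = 143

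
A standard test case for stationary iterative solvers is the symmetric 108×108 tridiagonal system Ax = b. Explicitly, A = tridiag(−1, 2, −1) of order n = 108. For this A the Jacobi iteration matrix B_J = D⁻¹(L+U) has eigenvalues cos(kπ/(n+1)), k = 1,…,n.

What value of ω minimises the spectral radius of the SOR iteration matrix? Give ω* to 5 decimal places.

ω* = 1.94398

ρ_J = max_k |cos(kπ/109)| = cos(π/109) = 0.99958
√(1 − cos²(π/109)) = sin(π/109) ≈ 0.028818.
ω* = 2/(1+0.028818) = 1.94398
ρ_SOR = ω* − 1 = 1.94398 − 1 = 0.94398.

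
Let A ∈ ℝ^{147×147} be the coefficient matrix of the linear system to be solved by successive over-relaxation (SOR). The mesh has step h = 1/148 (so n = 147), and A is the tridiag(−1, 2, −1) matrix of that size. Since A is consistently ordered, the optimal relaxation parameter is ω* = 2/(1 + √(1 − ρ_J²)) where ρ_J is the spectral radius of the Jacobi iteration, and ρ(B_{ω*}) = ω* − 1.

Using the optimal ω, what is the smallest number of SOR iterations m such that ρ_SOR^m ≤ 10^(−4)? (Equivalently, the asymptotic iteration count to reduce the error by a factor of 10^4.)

With n=147, ρ(Jacobi) = cos(π/148) = 0.9997747.
√(1 − cos²(π/148)) = sin(π/148) ≈ 0.0212254.
ω* = 2/(1 + 0.0212254) = 2/1.0212254 = 1.9584315.
and ρ(B_{ω*}) = 1.9584315 − 1 = 0.9584315.
4·ln10 = 9.21034; −ln(0.9584315) = 0.0424572; m = ⌈9.21034/0.0424572⌉ = ⌈216.932⌉ = 217.

m = 217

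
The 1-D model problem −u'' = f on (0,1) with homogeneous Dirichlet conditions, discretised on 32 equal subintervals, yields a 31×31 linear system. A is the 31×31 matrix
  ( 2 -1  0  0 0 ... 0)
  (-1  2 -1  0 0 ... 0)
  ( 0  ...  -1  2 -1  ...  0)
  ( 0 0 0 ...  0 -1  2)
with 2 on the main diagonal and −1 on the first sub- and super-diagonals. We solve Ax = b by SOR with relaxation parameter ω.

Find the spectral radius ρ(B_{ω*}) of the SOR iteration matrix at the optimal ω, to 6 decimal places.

B_J for the 31×31 system has eigenvalues cos(kπ/32); ρ_J = cos(π/32) = 0.995185.
root = sin(π/32) = 0.0980171  (since 1−cos² = sin²).
Young: ω* = 2/(1+√(1−ρ_J²)) = 2/(1+0.0980171) = 2/1.0980171 = 1.821465.
and ρ(B_{ω*}) = 1.821465 − 1 = 0.821465.

ρ_SOR = 0.821465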